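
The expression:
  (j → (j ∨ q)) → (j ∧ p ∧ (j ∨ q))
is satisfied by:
  {p: True, j: True}


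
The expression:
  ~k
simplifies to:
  ~k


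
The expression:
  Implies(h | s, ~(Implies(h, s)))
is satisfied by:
  {s: False}


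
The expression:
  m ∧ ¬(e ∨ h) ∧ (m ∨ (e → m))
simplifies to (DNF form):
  m ∧ ¬e ∧ ¬h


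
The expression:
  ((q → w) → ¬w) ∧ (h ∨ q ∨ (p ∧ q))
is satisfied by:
  {q: True, h: True, w: False}
  {q: True, h: False, w: False}
  {h: True, q: False, w: False}


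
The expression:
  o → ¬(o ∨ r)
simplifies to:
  ¬o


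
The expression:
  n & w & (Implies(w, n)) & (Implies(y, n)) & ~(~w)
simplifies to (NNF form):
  n & w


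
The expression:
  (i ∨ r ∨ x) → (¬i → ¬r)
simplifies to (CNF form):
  i ∨ ¬r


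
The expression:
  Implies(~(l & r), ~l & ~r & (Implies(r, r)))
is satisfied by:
  {l: False, r: False}
  {r: True, l: True}


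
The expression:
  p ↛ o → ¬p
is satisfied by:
  {o: True, p: False}
  {p: False, o: False}
  {p: True, o: True}


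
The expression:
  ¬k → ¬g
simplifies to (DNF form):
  k ∨ ¬g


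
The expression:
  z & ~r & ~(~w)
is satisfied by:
  {z: True, w: True, r: False}


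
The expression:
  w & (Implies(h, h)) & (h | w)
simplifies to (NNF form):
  w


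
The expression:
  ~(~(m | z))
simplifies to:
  m | z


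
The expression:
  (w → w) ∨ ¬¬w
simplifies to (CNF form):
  True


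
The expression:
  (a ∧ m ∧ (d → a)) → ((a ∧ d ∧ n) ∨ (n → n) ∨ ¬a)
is always true.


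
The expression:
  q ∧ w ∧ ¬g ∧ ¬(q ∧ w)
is never true.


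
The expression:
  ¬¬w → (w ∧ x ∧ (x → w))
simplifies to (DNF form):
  x ∨ ¬w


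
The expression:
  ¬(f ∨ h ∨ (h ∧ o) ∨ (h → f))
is never true.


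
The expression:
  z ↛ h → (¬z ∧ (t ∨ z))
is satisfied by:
  {h: True, z: False}
  {z: False, h: False}
  {z: True, h: True}


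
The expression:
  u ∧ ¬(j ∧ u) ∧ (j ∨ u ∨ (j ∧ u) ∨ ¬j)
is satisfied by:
  {u: True, j: False}


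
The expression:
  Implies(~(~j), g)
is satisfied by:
  {g: True, j: False}
  {j: False, g: False}
  {j: True, g: True}


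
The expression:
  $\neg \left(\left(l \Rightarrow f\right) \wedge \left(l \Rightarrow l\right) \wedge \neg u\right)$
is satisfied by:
  {l: True, u: True, f: False}
  {u: True, f: False, l: False}
  {l: True, u: True, f: True}
  {u: True, f: True, l: False}
  {l: True, f: False, u: False}


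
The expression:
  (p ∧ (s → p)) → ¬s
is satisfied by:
  {s: False, p: False}
  {p: True, s: False}
  {s: True, p: False}


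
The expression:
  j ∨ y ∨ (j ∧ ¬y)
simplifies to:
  j ∨ y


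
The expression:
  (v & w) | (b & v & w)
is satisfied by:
  {w: True, v: True}


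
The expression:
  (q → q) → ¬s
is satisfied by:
  {s: False}


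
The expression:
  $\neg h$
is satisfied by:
  {h: False}


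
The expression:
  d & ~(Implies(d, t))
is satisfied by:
  {d: True, t: False}


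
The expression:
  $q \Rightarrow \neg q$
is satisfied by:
  {q: False}


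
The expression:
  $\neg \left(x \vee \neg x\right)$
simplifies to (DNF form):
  $\text{False}$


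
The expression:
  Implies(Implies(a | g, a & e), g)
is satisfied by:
  {g: True, a: True, e: False}
  {g: True, a: False, e: False}
  {g: True, e: True, a: True}
  {g: True, e: True, a: False}
  {a: True, e: False, g: False}


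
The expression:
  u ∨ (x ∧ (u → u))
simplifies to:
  u ∨ x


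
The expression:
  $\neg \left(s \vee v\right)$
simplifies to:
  $\neg s \wedge \neg v$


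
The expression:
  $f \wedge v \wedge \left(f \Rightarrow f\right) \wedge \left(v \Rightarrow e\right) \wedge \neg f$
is never true.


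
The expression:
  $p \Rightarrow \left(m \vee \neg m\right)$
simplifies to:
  $\text{True}$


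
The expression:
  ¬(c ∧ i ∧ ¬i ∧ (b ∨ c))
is always true.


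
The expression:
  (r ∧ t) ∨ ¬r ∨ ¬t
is always true.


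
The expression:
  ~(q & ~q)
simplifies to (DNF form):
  True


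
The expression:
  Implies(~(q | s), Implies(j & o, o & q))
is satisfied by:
  {q: True, s: True, o: False, j: False}
  {q: True, s: False, o: False, j: False}
  {s: True, q: False, o: False, j: False}
  {q: False, s: False, o: False, j: False}
  {j: True, q: True, s: True, o: False}
  {j: True, q: True, s: False, o: False}
  {j: True, s: True, q: False, o: False}
  {j: True, s: False, q: False, o: False}
  {q: True, o: True, s: True, j: False}
  {q: True, o: True, s: False, j: False}
  {o: True, s: True, q: False, j: False}
  {o: True, q: False, s: False, j: False}
  {j: True, o: True, q: True, s: True}
  {j: True, o: True, q: True, s: False}
  {j: True, o: True, s: True, q: False}


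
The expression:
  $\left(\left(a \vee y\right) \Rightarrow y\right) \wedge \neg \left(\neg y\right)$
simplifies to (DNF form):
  $y$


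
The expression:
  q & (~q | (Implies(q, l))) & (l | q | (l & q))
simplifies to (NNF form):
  l & q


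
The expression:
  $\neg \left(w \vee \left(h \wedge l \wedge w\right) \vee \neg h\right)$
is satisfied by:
  {h: True, w: False}


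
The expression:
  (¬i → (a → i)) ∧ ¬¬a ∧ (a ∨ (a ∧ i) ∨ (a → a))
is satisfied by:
  {a: True, i: True}


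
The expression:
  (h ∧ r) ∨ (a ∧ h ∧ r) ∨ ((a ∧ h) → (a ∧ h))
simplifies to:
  True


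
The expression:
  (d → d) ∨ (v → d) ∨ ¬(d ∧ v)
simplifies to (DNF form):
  True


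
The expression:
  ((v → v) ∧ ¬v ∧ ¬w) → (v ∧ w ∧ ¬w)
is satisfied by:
  {v: True, w: True}
  {v: True, w: False}
  {w: True, v: False}


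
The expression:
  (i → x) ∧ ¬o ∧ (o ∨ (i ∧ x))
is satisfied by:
  {i: True, x: True, o: False}


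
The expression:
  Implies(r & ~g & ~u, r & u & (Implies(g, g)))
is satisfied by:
  {g: True, u: True, r: False}
  {g: True, u: False, r: False}
  {u: True, g: False, r: False}
  {g: False, u: False, r: False}
  {r: True, g: True, u: True}
  {r: True, g: True, u: False}
  {r: True, u: True, g: False}


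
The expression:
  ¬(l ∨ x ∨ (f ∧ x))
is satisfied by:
  {x: False, l: False}


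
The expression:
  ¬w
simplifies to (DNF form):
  ¬w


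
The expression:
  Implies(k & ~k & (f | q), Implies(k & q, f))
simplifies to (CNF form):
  True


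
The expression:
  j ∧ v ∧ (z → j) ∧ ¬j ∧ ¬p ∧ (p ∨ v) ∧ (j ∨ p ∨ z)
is never true.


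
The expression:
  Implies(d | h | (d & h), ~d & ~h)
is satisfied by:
  {d: False, h: False}


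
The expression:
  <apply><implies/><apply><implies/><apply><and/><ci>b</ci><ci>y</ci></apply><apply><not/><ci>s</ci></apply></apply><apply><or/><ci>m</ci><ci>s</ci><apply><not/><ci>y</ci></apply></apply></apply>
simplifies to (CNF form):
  <apply><or/><ci>m</ci><ci>s</ci><apply><not/><ci>y</ci></apply></apply>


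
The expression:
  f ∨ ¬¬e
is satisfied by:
  {e: True, f: True}
  {e: True, f: False}
  {f: True, e: False}


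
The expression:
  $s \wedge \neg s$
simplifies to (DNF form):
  $\text{False}$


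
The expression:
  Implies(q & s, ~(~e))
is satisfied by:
  {e: True, s: False, q: False}
  {s: False, q: False, e: False}
  {q: True, e: True, s: False}
  {q: True, s: False, e: False}
  {e: True, s: True, q: False}
  {s: True, e: False, q: False}
  {q: True, s: True, e: True}


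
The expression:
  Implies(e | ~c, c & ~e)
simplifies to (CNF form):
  c & ~e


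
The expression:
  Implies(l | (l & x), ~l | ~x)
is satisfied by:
  {l: False, x: False}
  {x: True, l: False}
  {l: True, x: False}


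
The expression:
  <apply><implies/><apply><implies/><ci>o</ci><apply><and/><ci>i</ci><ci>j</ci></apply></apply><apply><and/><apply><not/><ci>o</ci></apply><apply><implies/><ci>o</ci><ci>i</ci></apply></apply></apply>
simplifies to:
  <apply><or/><apply><not/><ci>i</ci></apply><apply><not/><ci>j</ci></apply><apply><not/><ci>o</ci></apply></apply>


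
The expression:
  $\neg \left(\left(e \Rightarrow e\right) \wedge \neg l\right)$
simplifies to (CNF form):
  $l$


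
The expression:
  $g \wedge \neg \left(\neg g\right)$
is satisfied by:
  {g: True}


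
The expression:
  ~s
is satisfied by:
  {s: False}


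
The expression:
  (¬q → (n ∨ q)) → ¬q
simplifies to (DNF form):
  ¬q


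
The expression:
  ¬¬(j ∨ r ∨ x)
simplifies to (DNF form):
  j ∨ r ∨ x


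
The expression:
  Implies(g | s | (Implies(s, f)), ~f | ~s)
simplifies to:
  ~f | ~s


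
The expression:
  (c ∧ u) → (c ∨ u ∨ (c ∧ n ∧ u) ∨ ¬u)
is always true.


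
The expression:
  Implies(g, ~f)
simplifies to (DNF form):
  ~f | ~g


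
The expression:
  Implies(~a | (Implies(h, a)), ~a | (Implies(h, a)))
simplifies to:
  True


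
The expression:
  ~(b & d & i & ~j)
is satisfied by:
  {j: True, d: False, b: False, i: False}
  {j: False, d: False, b: False, i: False}
  {i: True, j: True, d: False, b: False}
  {i: True, j: False, d: False, b: False}
  {b: True, j: True, d: False, i: False}
  {b: True, j: False, d: False, i: False}
  {i: True, b: True, j: True, d: False}
  {i: True, b: True, j: False, d: False}
  {d: True, j: True, i: False, b: False}
  {d: True, j: False, i: False, b: False}
  {i: True, d: True, j: True, b: False}
  {i: True, d: True, j: False, b: False}
  {b: True, d: True, j: True, i: False}
  {b: True, d: True, j: False, i: False}
  {b: True, d: True, i: True, j: True}


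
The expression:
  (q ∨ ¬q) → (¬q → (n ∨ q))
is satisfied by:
  {n: True, q: True}
  {n: True, q: False}
  {q: True, n: False}


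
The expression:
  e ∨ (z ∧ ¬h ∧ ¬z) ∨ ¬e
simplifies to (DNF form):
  True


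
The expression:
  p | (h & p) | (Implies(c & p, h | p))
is always true.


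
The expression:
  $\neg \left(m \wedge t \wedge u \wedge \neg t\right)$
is always true.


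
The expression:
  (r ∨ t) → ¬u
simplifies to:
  (¬r ∧ ¬t) ∨ ¬u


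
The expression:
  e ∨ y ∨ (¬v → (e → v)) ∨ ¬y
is always true.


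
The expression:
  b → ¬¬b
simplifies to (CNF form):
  True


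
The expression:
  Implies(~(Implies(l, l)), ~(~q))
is always true.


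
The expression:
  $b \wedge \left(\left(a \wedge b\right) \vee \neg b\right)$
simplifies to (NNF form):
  $a \wedge b$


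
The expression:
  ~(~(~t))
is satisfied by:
  {t: False}


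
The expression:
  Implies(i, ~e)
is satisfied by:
  {e: False, i: False}
  {i: True, e: False}
  {e: True, i: False}


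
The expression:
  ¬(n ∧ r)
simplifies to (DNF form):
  ¬n ∨ ¬r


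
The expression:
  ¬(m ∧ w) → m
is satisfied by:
  {m: True}


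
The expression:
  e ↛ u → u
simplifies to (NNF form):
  u ∨ ¬e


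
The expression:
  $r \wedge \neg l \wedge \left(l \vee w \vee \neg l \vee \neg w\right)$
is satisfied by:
  {r: True, l: False}


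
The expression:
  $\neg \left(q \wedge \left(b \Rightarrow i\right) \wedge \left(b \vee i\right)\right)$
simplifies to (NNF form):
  $\neg i \vee \neg q$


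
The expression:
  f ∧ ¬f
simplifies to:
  False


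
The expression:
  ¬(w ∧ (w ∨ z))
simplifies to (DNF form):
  ¬w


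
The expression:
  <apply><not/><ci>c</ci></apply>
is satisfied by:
  {c: False}


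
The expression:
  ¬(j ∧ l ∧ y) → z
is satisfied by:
  {y: True, z: True, l: True, j: True}
  {y: True, z: True, l: True, j: False}
  {y: True, z: True, j: True, l: False}
  {y: True, z: True, j: False, l: False}
  {z: True, l: True, j: True, y: False}
  {z: True, l: True, j: False, y: False}
  {z: True, l: False, j: True, y: False}
  {z: True, l: False, j: False, y: False}
  {y: True, l: True, j: True, z: False}


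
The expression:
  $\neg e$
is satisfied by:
  {e: False}


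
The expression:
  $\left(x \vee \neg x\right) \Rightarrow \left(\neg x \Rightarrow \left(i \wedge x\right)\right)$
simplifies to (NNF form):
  $x$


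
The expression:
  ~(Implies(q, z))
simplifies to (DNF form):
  q & ~z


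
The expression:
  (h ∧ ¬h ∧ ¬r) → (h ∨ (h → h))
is always true.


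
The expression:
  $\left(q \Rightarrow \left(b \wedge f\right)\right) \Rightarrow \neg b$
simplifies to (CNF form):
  $\left(q \vee \neg b\right) \wedge \left(\neg b \vee \neg f\right)$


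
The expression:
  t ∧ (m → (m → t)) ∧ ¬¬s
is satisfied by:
  {t: True, s: True}


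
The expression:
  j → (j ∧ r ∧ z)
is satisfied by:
  {r: True, z: True, j: False}
  {r: True, z: False, j: False}
  {z: True, r: False, j: False}
  {r: False, z: False, j: False}
  {j: True, r: True, z: True}


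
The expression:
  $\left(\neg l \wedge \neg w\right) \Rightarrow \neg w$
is always true.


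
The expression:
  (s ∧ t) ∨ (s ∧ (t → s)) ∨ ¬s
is always true.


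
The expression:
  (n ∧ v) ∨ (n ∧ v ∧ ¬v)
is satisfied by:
  {n: True, v: True}


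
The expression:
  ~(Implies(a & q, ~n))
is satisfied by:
  {a: True, q: True, n: True}


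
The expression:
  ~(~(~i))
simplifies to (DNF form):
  ~i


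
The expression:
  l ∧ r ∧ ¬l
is never true.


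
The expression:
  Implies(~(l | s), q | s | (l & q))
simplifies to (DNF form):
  l | q | s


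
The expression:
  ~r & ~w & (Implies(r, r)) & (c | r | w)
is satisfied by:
  {c: True, r: False, w: False}


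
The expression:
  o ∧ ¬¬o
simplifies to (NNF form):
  o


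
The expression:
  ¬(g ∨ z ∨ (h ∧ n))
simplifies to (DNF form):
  (¬g ∧ ¬h ∧ ¬z) ∨ (¬g ∧ ¬n ∧ ¬z)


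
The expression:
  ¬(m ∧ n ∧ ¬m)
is always true.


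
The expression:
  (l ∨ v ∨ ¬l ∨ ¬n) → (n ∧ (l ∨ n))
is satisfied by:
  {n: True}


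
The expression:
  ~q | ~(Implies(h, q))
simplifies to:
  ~q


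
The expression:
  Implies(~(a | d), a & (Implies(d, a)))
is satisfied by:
  {a: True, d: True}
  {a: True, d: False}
  {d: True, a: False}


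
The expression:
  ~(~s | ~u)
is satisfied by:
  {u: True, s: True}


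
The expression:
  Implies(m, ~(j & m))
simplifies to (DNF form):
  ~j | ~m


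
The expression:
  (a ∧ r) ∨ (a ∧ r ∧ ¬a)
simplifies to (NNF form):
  a ∧ r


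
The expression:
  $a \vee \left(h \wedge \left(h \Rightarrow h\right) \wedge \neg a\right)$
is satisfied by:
  {a: True, h: True}
  {a: True, h: False}
  {h: True, a: False}


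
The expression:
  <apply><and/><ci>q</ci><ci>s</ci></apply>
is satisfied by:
  {s: True, q: True}


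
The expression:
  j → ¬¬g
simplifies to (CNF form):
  g ∨ ¬j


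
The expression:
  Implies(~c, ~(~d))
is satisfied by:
  {d: True, c: True}
  {d: True, c: False}
  {c: True, d: False}


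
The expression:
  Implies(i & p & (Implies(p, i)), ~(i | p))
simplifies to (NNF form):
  ~i | ~p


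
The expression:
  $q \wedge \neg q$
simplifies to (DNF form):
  $\text{False}$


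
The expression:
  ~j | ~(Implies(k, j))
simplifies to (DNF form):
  ~j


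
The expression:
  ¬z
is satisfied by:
  {z: False}


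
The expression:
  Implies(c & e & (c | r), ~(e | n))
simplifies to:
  ~c | ~e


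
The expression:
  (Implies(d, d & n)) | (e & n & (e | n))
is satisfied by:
  {n: True, d: False}
  {d: False, n: False}
  {d: True, n: True}


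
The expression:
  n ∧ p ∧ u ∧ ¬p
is never true.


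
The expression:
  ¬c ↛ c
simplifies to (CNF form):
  True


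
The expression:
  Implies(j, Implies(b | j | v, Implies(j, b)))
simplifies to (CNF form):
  b | ~j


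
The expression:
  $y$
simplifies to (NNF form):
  $y$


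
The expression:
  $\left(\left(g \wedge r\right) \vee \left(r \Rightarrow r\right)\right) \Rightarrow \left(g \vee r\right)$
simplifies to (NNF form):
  $g \vee r$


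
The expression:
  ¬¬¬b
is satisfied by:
  {b: False}


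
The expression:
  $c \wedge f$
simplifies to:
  $c \wedge f$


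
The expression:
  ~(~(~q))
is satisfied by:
  {q: False}


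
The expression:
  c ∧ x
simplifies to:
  c ∧ x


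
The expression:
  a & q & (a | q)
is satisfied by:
  {a: True, q: True}


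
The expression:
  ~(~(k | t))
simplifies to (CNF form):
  k | t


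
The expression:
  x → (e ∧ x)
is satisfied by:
  {e: True, x: False}
  {x: False, e: False}
  {x: True, e: True}


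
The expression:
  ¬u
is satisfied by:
  {u: False}


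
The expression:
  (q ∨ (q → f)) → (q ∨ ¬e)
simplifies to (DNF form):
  q ∨ ¬e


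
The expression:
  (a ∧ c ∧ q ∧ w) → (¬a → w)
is always true.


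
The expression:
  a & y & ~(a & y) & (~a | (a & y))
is never true.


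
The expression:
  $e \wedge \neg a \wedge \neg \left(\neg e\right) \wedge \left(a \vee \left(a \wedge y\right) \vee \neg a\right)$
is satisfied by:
  {e: True, a: False}


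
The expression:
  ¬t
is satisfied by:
  {t: False}


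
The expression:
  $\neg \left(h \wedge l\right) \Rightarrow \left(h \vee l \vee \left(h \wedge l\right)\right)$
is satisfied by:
  {l: True, h: True}
  {l: True, h: False}
  {h: True, l: False}


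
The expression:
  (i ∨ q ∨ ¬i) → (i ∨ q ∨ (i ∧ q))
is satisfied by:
  {i: True, q: True}
  {i: True, q: False}
  {q: True, i: False}


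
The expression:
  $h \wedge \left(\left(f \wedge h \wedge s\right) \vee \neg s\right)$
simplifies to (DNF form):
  $\left(f \wedge h\right) \vee \left(h \wedge \neg s\right)$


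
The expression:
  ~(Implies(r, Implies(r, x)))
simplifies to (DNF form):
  r & ~x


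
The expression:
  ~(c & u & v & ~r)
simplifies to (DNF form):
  r | ~c | ~u | ~v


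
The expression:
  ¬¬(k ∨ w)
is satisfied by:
  {k: True, w: True}
  {k: True, w: False}
  {w: True, k: False}


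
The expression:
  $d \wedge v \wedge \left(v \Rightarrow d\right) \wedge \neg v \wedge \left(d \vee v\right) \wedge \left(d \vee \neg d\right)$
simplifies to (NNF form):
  $\text{False}$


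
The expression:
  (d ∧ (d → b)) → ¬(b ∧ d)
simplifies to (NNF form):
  ¬b ∨ ¬d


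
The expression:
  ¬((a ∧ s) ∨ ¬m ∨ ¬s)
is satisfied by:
  {m: True, s: True, a: False}


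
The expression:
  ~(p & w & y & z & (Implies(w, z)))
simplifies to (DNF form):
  ~p | ~w | ~y | ~z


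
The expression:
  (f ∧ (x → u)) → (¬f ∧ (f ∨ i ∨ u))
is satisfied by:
  {x: True, f: False, u: False}
  {x: False, f: False, u: False}
  {u: True, x: True, f: False}
  {u: True, x: False, f: False}
  {f: True, x: True, u: False}


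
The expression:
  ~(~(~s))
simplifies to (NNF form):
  ~s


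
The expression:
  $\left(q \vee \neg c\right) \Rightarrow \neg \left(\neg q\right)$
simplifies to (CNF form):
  $c \vee q$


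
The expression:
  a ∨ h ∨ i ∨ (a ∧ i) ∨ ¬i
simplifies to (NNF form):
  True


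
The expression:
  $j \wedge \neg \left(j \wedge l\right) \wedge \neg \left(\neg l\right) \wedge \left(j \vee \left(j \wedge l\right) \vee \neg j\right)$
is never true.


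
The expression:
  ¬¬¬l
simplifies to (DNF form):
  ¬l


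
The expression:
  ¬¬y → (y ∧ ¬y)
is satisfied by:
  {y: False}


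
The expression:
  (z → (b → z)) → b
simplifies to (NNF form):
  b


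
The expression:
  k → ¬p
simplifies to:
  ¬k ∨ ¬p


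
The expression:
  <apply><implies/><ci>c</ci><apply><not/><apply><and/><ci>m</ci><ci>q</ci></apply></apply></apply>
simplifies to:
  <apply><or/><apply><not/><ci>c</ci></apply><apply><not/><ci>m</ci></apply><apply><not/><ci>q</ci></apply></apply>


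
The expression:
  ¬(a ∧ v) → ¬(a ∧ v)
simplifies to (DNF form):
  True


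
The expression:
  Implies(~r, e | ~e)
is always true.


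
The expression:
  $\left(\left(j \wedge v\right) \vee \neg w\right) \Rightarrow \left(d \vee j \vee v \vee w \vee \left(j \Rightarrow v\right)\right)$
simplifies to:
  $\text{True}$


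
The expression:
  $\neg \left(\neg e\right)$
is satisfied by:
  {e: True}


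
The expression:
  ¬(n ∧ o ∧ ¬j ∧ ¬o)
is always true.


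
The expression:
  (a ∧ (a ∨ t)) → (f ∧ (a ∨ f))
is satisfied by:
  {f: True, a: False}
  {a: False, f: False}
  {a: True, f: True}


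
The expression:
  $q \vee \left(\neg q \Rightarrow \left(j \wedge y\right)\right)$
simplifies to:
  $q \vee \left(j \wedge y\right)$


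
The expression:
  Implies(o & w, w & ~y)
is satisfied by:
  {w: False, o: False, y: False}
  {y: True, w: False, o: False}
  {o: True, w: False, y: False}
  {y: True, o: True, w: False}
  {w: True, y: False, o: False}
  {y: True, w: True, o: False}
  {o: True, w: True, y: False}


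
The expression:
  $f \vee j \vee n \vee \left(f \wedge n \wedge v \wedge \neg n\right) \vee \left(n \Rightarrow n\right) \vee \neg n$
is always true.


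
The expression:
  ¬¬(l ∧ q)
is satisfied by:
  {q: True, l: True}


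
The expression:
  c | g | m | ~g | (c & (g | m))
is always true.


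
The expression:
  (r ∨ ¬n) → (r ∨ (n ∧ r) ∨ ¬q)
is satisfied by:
  {r: True, n: True, q: False}
  {r: True, q: False, n: False}
  {n: True, q: False, r: False}
  {n: False, q: False, r: False}
  {r: True, n: True, q: True}
  {r: True, q: True, n: False}
  {n: True, q: True, r: False}


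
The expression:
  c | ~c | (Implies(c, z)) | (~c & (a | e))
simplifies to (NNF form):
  True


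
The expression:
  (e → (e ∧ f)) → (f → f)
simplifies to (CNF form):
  True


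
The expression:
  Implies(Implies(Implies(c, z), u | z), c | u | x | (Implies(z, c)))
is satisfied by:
  {x: True, c: True, u: True, z: False}
  {x: True, c: True, u: False, z: False}
  {x: True, u: True, c: False, z: False}
  {x: True, u: False, c: False, z: False}
  {c: True, u: True, x: False, z: False}
  {c: True, x: False, u: False, z: False}
  {c: False, u: True, x: False, z: False}
  {c: False, x: False, u: False, z: False}
  {x: True, z: True, c: True, u: True}
  {x: True, z: True, c: True, u: False}
  {x: True, z: True, u: True, c: False}
  {x: True, z: True, u: False, c: False}
  {z: True, c: True, u: True, x: False}
  {z: True, c: True, u: False, x: False}
  {z: True, u: True, c: False, x: False}


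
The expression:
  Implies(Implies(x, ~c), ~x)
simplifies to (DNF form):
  c | ~x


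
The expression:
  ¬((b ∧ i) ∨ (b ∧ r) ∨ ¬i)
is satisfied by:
  {i: True, b: False}


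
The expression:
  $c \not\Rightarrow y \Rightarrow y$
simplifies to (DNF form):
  $y \vee \neg c$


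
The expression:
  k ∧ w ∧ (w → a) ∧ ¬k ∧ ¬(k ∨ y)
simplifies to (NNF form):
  False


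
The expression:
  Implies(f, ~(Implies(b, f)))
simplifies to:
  ~f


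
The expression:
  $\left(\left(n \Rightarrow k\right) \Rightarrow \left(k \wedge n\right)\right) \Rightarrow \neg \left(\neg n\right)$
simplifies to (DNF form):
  $\text{True}$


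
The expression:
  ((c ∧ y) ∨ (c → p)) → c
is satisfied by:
  {c: True}


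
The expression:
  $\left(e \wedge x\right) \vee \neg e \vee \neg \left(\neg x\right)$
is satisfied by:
  {x: True, e: False}
  {e: False, x: False}
  {e: True, x: True}


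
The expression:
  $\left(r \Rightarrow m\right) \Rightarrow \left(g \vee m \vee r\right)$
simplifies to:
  $g \vee m \vee r$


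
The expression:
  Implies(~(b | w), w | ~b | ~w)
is always true.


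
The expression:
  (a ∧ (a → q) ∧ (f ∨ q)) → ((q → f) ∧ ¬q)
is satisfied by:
  {q: False, a: False}
  {a: True, q: False}
  {q: True, a: False}


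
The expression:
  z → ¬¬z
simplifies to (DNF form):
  True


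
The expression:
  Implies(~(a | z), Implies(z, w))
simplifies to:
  True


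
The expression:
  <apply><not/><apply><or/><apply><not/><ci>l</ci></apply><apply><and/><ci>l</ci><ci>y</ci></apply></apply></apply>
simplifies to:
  <apply><and/><ci>l</ci><apply><not/><ci>y</ci></apply></apply>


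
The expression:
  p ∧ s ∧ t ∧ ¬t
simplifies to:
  False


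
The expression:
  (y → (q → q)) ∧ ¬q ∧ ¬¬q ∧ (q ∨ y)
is never true.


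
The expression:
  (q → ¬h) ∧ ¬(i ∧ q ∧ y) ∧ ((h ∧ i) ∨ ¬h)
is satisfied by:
  {q: False, h: False, y: False, i: False}
  {i: True, q: False, h: False, y: False}
  {y: True, q: False, h: False, i: False}
  {i: True, y: True, q: False, h: False}
  {q: True, i: False, h: False, y: False}
  {i: True, q: True, h: False, y: False}
  {y: True, q: True, i: False, h: False}
  {h: True, i: True, y: False, q: False}
  {y: True, h: True, i: True, q: False}


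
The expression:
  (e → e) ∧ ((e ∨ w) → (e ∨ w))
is always true.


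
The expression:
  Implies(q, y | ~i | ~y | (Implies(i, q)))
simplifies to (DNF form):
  True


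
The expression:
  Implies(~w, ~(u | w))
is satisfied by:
  {w: True, u: False}
  {u: False, w: False}
  {u: True, w: True}


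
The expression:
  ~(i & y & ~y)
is always true.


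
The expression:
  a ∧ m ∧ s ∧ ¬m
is never true.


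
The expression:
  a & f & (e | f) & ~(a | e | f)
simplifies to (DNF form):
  False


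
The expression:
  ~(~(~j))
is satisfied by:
  {j: False}


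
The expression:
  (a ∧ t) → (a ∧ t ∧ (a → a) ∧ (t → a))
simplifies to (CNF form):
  True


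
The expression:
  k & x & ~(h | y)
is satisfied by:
  {x: True, k: True, h: False, y: False}


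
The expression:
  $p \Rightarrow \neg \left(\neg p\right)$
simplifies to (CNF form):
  $\text{True}$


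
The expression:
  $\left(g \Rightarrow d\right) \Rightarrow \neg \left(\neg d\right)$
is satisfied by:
  {d: True, g: True}
  {d: True, g: False}
  {g: True, d: False}


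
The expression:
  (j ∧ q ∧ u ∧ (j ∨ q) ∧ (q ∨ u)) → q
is always true.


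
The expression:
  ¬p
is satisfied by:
  {p: False}


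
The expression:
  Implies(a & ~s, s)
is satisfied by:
  {s: True, a: False}
  {a: False, s: False}
  {a: True, s: True}


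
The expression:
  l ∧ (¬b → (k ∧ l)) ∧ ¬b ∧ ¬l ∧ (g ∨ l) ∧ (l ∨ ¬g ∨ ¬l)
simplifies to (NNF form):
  False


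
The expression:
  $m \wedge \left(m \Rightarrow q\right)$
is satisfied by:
  {m: True, q: True}


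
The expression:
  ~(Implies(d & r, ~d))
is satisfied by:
  {r: True, d: True}


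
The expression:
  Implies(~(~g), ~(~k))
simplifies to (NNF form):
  k | ~g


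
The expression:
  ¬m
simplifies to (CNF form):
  ¬m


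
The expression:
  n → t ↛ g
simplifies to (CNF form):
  (t ∨ ¬n) ∧ (¬g ∨ ¬n)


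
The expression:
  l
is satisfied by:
  {l: True}


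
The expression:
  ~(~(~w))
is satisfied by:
  {w: False}


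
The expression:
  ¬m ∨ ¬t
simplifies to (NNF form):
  ¬m ∨ ¬t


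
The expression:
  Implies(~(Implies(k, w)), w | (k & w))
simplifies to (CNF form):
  w | ~k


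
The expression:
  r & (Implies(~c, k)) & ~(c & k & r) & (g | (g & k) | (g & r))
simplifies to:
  g & r & (c | k) & (~c | ~k)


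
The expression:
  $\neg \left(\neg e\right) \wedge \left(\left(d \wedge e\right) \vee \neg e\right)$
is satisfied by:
  {e: True, d: True}


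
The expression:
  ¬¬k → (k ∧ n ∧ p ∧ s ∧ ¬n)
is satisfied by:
  {k: False}


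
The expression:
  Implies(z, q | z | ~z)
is always true.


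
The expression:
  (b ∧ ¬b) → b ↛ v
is always true.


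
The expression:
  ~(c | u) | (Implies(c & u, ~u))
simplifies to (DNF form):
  ~c | ~u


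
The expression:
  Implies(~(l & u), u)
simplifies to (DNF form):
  u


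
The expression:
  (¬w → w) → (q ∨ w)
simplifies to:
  True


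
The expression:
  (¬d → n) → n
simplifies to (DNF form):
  n ∨ ¬d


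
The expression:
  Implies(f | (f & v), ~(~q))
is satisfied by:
  {q: True, f: False}
  {f: False, q: False}
  {f: True, q: True}


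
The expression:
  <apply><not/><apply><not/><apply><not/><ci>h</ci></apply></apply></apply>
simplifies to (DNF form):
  <apply><not/><ci>h</ci></apply>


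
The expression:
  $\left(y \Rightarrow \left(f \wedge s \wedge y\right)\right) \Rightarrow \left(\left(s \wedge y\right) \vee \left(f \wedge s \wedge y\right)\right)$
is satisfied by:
  {y: True}


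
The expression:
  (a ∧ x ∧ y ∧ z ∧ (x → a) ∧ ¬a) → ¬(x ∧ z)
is always true.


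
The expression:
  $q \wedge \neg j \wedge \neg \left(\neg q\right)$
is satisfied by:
  {q: True, j: False}


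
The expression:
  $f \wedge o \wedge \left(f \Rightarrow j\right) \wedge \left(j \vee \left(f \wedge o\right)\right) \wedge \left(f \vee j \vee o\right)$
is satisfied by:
  {f: True, j: True, o: True}


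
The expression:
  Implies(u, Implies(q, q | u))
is always true.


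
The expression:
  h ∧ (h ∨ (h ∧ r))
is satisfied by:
  {h: True}


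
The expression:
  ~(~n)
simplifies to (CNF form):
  n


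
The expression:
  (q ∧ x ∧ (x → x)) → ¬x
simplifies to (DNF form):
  ¬q ∨ ¬x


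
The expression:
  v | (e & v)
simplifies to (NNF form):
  v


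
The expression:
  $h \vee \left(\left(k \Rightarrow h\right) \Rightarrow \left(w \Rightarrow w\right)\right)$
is always true.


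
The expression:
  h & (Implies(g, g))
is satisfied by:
  {h: True}


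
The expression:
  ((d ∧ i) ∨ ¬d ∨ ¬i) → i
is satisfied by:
  {i: True}


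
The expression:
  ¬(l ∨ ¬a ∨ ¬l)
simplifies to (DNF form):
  False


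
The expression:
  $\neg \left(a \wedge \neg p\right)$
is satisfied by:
  {p: True, a: False}
  {a: False, p: False}
  {a: True, p: True}


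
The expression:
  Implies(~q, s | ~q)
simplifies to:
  True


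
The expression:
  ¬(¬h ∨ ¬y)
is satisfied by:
  {h: True, y: True}


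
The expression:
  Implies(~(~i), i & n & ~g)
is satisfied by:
  {n: True, g: False, i: False}
  {g: False, i: False, n: False}
  {n: True, g: True, i: False}
  {g: True, n: False, i: False}
  {i: True, n: True, g: False}


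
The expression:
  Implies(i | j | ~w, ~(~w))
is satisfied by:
  {w: True}


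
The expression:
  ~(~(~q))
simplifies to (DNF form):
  ~q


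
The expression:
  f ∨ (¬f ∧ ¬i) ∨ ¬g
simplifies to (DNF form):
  f ∨ ¬g ∨ ¬i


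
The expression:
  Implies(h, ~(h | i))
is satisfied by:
  {h: False}


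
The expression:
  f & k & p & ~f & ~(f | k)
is never true.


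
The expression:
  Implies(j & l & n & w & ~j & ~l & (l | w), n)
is always true.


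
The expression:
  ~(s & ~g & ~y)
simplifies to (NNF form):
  g | y | ~s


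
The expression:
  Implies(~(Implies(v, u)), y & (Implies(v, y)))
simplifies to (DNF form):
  u | y | ~v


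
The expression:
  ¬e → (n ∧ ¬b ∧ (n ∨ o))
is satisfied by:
  {e: True, n: True, b: False}
  {e: True, n: False, b: False}
  {b: True, e: True, n: True}
  {b: True, e: True, n: False}
  {n: True, b: False, e: False}


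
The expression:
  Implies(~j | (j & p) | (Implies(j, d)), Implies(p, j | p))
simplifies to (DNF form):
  True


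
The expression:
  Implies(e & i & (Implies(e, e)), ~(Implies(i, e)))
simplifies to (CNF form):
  ~e | ~i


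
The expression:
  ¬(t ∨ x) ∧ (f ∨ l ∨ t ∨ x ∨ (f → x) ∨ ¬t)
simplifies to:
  ¬t ∧ ¬x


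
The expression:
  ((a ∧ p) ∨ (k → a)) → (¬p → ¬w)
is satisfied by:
  {p: True, k: True, w: False, a: False}
  {p: True, k: False, w: False, a: False}
  {a: True, p: True, k: True, w: False}
  {a: True, p: True, k: False, w: False}
  {k: True, a: False, w: False, p: False}
  {k: False, a: False, w: False, p: False}
  {a: True, k: True, w: False, p: False}
  {a: True, k: False, w: False, p: False}
  {p: True, w: True, k: True, a: False}
  {p: True, w: True, k: False, a: False}
  {a: True, p: True, w: True, k: True}
  {a: True, p: True, w: True, k: False}
  {w: True, k: True, a: False, p: False}


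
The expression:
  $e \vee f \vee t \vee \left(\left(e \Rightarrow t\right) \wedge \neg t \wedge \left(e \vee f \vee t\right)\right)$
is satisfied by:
  {t: True, e: True, f: True}
  {t: True, e: True, f: False}
  {t: True, f: True, e: False}
  {t: True, f: False, e: False}
  {e: True, f: True, t: False}
  {e: True, f: False, t: False}
  {f: True, e: False, t: False}


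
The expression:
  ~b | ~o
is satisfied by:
  {o: False, b: False}
  {b: True, o: False}
  {o: True, b: False}


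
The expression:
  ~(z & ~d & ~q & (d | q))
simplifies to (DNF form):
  True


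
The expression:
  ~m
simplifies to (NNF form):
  ~m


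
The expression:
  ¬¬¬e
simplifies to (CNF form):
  ¬e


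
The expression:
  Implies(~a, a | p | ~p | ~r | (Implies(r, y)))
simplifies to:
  True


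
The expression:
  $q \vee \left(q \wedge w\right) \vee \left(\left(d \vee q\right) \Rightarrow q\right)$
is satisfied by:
  {q: True, d: False}
  {d: False, q: False}
  {d: True, q: True}


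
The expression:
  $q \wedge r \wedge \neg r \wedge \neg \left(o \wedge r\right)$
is never true.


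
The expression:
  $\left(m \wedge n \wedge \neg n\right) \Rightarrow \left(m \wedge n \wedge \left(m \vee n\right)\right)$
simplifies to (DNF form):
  $\text{True}$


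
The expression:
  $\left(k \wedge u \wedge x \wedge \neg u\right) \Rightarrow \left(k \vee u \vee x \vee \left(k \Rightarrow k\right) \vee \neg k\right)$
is always true.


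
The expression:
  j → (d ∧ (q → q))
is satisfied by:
  {d: True, j: False}
  {j: False, d: False}
  {j: True, d: True}


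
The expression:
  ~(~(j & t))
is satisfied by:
  {t: True, j: True}


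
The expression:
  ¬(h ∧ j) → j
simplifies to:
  j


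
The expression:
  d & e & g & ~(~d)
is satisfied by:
  {e: True, d: True, g: True}


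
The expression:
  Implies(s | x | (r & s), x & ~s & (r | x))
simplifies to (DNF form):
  ~s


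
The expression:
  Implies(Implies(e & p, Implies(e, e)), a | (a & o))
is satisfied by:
  {a: True}


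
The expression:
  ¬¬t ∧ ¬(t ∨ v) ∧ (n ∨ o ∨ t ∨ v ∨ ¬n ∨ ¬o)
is never true.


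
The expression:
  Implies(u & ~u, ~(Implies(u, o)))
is always true.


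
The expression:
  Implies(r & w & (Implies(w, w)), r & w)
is always true.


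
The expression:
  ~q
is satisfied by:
  {q: False}


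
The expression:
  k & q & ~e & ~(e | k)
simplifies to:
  False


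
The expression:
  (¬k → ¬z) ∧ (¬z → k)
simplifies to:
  k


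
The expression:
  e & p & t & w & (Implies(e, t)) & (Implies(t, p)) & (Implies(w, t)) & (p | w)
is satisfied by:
  {t: True, p: True, e: True, w: True}


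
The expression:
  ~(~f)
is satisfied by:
  {f: True}


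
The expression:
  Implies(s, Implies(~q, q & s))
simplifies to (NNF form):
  q | ~s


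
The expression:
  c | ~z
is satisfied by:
  {c: True, z: False}
  {z: False, c: False}
  {z: True, c: True}


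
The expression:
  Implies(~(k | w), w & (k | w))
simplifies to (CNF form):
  k | w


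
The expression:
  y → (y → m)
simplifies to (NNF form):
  m ∨ ¬y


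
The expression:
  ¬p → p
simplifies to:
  p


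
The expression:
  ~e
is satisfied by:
  {e: False}


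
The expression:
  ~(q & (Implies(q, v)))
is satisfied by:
  {v: False, q: False}
  {q: True, v: False}
  {v: True, q: False}


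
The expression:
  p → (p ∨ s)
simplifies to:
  True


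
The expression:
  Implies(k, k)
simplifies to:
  True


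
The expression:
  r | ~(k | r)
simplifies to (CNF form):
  r | ~k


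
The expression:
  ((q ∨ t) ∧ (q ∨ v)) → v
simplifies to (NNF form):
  v ∨ ¬q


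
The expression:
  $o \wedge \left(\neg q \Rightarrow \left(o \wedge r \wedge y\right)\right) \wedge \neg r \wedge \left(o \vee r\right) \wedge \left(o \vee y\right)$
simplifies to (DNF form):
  $o \wedge q \wedge \neg r$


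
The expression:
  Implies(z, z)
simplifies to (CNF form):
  True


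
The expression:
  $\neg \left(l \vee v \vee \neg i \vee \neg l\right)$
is never true.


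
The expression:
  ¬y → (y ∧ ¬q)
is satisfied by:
  {y: True}


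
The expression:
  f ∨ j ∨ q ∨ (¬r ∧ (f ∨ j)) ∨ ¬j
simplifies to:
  True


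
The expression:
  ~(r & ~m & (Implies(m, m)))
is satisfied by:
  {m: True, r: False}
  {r: False, m: False}
  {r: True, m: True}


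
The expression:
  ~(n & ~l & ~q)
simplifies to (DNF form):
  l | q | ~n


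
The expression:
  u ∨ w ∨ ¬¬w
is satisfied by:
  {u: True, w: True}
  {u: True, w: False}
  {w: True, u: False}


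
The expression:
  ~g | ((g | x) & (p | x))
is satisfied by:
  {x: True, p: True, g: False}
  {x: True, g: False, p: False}
  {p: True, g: False, x: False}
  {p: False, g: False, x: False}
  {x: True, p: True, g: True}
  {x: True, g: True, p: False}
  {p: True, g: True, x: False}


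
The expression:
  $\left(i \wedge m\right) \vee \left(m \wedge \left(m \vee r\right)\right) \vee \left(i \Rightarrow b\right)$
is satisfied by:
  {b: True, m: True, i: False}
  {b: True, i: False, m: False}
  {m: True, i: False, b: False}
  {m: False, i: False, b: False}
  {b: True, m: True, i: True}
  {b: True, i: True, m: False}
  {m: True, i: True, b: False}


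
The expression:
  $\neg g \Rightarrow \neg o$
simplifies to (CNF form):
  $g \vee \neg o$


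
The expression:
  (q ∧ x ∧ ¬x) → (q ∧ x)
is always true.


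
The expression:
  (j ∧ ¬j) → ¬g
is always true.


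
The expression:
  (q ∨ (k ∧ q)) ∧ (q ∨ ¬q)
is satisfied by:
  {q: True}


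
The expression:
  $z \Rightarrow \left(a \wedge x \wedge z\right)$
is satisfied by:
  {a: True, x: True, z: False}
  {a: True, x: False, z: False}
  {x: True, a: False, z: False}
  {a: False, x: False, z: False}
  {a: True, z: True, x: True}


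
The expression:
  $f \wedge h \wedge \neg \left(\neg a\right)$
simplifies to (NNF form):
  $a \wedge f \wedge h$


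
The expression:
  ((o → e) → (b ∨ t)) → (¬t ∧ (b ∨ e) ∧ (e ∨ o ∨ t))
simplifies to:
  ¬t ∧ (b ∨ e ∨ ¬o) ∧ (e ∨ o ∨ ¬b)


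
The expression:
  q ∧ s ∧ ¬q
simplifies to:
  False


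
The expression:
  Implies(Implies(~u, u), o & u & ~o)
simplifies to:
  ~u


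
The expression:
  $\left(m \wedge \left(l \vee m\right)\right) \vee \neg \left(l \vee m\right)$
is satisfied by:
  {m: True, l: False}
  {l: False, m: False}
  {l: True, m: True}


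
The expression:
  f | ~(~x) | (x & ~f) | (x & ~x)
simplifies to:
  f | x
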